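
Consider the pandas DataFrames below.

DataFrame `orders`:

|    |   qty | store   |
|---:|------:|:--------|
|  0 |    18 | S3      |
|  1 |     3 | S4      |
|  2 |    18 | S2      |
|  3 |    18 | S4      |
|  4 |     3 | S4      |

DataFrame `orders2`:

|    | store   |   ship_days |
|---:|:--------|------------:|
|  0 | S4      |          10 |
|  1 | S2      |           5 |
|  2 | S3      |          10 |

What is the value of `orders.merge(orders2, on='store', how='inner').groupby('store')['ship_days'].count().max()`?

merge on 'store' (how='inner') → 5 rows:
   qty store  ship_days
0   18    S3         10
1    3    S4         10
2   18    S2          5
3   18    S4         10
4    3    S4         10
group by store, count of ship_days:
store
S2    1
S3    1
S4    3
Name: ship_days, dtype: int64
Reading off the max of the resulting series, we get 3.

3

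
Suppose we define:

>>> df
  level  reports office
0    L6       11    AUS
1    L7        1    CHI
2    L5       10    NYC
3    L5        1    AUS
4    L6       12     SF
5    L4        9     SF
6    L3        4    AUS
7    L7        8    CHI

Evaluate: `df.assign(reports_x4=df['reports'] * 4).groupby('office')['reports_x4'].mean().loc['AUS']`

21.3333333333

add column reports_x4 = df['reports'] * 4:
  level  reports office  reports_x4
0    L6       11    AUS          44
1    L7        1    CHI           4
2    L5       10    NYC          40
3    L5        1    AUS           4
4    L6       12     SF          48
5    L4        9     SF          36
6    L3        4    AUS          16
7    L7        8    CHI          32
group by office, mean of reports_x4:
office
AUS    21.333333
CHI    18.000000
NYC    40.000000
SF     42.000000
Name: reports_x4, dtype: float64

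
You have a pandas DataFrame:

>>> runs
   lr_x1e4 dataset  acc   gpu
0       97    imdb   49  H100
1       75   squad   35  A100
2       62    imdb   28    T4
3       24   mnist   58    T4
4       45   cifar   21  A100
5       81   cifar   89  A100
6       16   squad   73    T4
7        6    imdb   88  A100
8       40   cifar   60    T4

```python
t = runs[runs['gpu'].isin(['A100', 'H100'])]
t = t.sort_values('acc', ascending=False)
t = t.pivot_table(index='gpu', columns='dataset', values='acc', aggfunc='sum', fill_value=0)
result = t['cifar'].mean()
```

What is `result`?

55.0

filter rows where gpu in ['A100', 'H100']:
   lr_x1e4 dataset  acc   gpu
0       97    imdb   49  H100
1       75   squad   35  A100
4       45   cifar   21  A100
5       81   cifar   89  A100
7        6    imdb   88  A100
sort by acc descending:
   lr_x1e4 dataset  acc   gpu
5       81   cifar   89  A100
7        6    imdb   88  A100
0       97    imdb   49  H100
1       75   squad   35  A100
4       45   cifar   21  A100
pivot: rows=gpu, cols=dataset, sum(acc):
dataset  cifar  imdb  squad
gpu                        
A100       110    88     35
H100         0    49      0
Taking the mean of column 'cifar' gives 55.0.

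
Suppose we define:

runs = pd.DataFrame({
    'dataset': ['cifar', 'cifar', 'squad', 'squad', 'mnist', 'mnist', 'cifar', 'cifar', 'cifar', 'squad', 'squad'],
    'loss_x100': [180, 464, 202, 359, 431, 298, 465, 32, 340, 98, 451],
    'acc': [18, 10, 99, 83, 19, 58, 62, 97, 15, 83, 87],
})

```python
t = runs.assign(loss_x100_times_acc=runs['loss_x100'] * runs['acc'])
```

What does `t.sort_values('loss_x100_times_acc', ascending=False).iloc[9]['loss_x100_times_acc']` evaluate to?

add column loss_x100_times_acc = runs['loss_x100'] * runs['acc']:
   dataset  loss_x100  acc  loss_x100_times_acc
0    cifar        180   18                 3240
1    cifar        464   10                 4640
2    squad        202   99                19998
3    squad        359   83                29797
4    mnist        431   19                 8189
5    mnist        298   58                17284
6    cifar        465   62                28830
7    cifar         32   97                 3104
8    cifar        340   15                 5100
9    squad         98   83                 8134
10   squad        451   87                39237
sort by loss_x100_times_acc descending:
   dataset  loss_x100  acc  loss_x100_times_acc
10   squad        451   87                39237
3    squad        359   83                29797
6    cifar        465   62                28830
2    squad        202   99                19998
5    mnist        298   58                17284
4    mnist        431   19                 8189
9    squad         98   83                 8134
8    cifar        340   15                 5100
1    cifar        464   10                 4640
0    cifar        180   18                 3240
7    cifar         32   97                 3104

3240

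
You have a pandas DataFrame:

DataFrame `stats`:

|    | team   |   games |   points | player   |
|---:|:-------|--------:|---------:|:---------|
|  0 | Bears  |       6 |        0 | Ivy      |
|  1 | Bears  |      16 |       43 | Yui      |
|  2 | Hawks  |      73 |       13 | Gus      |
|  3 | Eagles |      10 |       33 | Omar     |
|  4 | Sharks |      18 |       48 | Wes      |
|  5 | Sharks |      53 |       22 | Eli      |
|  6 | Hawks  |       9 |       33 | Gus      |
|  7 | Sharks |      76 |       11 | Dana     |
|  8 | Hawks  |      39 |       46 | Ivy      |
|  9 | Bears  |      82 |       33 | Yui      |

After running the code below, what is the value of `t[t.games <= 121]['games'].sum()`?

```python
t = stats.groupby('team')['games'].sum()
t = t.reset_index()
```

group by team, sum of games:
team
Bears     104
Eagles     10
Hawks     121
Sharks    147
Name: games, dtype: int64
reset_index():
     team  games
0   Bears    104
1  Eagles     10
2   Hawks    121
3  Sharks    147
filter rows where games <= 121:
     team  games
0   Bears    104
1  Eagles     10
2   Hawks    121
Taking the sum of column 'games' gives 235.

235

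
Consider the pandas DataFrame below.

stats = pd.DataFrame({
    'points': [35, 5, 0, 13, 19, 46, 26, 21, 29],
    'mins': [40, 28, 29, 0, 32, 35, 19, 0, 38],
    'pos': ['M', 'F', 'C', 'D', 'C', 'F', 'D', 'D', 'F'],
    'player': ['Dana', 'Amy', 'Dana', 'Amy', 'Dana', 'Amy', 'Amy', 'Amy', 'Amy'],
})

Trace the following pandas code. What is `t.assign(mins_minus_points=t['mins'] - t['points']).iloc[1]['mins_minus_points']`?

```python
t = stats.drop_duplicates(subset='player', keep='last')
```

9

drop duplicate player (keep=last):
   points  mins pos player
4      19    32   C   Dana
8      29    38   F    Amy
add column mins_minus_points = t['mins'] - t['points']:
   points  mins pos player  mins_minus_points
4      19    32   C   Dana                 13
8      29    38   F    Amy                  9
So iloc[1]['mins_minus_points'] = 9.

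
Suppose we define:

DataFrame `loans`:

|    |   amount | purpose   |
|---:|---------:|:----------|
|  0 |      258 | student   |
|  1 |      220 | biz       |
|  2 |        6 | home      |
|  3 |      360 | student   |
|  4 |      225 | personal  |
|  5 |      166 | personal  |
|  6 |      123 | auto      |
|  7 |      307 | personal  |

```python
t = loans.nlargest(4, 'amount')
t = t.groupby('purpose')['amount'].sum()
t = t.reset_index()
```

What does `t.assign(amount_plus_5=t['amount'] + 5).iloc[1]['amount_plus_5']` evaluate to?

623

take 4 rows with largest amount:
   amount   purpose
3     360   student
7     307  personal
0     258   student
4     225  personal
group by purpose, sum of amount:
purpose
personal    532
student     618
Name: amount, dtype: int64
reset_index():
    purpose  amount
0  personal     532
1   student     618
add column amount_plus_5 = t['amount'] + 5:
    purpose  amount  amount_plus_5
0  personal     532            537
1   student     618            623
The value at position 1, column 'amount_plus_5' is 623.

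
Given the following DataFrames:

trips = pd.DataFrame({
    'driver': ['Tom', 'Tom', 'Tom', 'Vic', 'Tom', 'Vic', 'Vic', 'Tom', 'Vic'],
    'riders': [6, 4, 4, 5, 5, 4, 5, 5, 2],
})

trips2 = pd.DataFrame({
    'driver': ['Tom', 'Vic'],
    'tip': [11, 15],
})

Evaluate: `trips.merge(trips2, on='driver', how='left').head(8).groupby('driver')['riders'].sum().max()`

merge on 'driver' (how='left') → 9 rows:
  driver  riders  tip
0    Tom       6   11
1    Tom       4   11
2    Tom       4   11
3    Vic       5   15
4    Tom       5   11
5    Vic       4   15
6    Vic       5   15
7    Tom       5   11
8    Vic       2   15
take first 8 rows:
  driver  riders  tip
0    Tom       6   11
1    Tom       4   11
2    Tom       4   11
3    Vic       5   15
4    Tom       5   11
5    Vic       4   15
6    Vic       5   15
7    Tom       5   11
group by driver, sum of riders:
driver
Tom    24
Vic    14
Name: riders, dtype: int64

24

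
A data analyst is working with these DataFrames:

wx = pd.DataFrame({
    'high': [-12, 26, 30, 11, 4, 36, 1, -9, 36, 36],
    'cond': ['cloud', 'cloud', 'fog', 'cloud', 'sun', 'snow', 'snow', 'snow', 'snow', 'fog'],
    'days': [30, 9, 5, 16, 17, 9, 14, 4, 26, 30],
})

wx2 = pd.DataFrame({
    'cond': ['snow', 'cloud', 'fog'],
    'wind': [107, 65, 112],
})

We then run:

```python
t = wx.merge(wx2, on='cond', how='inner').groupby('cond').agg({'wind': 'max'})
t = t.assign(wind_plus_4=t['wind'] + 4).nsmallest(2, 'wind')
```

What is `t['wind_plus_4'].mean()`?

90.0

merge on 'cond' (how='inner') → 9 rows:
   high   cond  days  wind
0   -12  cloud    30    65
1    26  cloud     9    65
2    30    fog     5   112
3    11  cloud    16    65
4    36   snow     9   107
5     1   snow    14   107
6    -9   snow     4   107
7    36   snow    26   107
8    36    fog    30   112
group by cond, max of wind:
       wind
cond       
cloud    65
fog     112
snow    107
add column wind_plus_4 = t['wind'] + 4:
       wind  wind_plus_4
cond                    
cloud    65           69
fog     112          116
snow    107          111
take 2 rows with smallest wind:
       wind  wind_plus_4
cond                    
cloud    65           69
snow    107          111
Then the mean of column 'wind_plus_4': 90.0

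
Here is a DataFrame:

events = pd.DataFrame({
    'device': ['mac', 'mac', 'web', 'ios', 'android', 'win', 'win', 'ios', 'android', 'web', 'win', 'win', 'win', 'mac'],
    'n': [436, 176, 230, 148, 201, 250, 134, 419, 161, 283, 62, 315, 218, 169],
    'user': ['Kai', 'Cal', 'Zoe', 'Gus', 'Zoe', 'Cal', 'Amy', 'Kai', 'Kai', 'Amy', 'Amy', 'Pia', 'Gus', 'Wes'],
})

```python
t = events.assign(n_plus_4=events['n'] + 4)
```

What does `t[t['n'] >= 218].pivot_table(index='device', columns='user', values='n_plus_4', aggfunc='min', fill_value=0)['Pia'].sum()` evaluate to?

319

add column n_plus_4 = events['n'] + 4:
     device    n user  n_plus_4
0       mac  436  Kai       440
1       mac  176  Cal       180
2       web  230  Zoe       234
3       ios  148  Gus       152
4   android  201  Zoe       205
5       win  250  Cal       254
6       win  134  Amy       138
7       ios  419  Kai       423
8   android  161  Kai       165
9       web  283  Amy       287
10      win   62  Amy        66
11      win  315  Pia       319
12      win  218  Gus       222
13      mac  169  Wes       173
filter rows where n >= 218:
   device    n user  n_plus_4
0     mac  436  Kai       440
2     web  230  Zoe       234
5     win  250  Cal       254
7     ios  419  Kai       423
9     web  283  Amy       287
11    win  315  Pia       319
12    win  218  Gus       222
pivot: rows=device, cols=user, min(n_plus_4):
user    Amy  Cal  Gus  Kai  Pia  Zoe
device                              
ios       0    0    0  423    0    0
mac       0    0    0  440    0    0
web     287    0    0    0    0  234
win       0  254  222    0  319    0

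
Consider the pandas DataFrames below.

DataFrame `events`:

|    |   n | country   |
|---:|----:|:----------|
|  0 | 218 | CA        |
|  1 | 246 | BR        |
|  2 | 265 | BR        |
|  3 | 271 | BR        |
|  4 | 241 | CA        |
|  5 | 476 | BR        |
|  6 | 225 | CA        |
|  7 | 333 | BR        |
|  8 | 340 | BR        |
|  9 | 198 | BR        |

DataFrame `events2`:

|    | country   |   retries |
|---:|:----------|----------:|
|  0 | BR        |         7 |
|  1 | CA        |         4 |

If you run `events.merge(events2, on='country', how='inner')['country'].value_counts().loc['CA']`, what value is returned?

3

merge on 'country' (how='inner') → 10 rows:
     n country  retries
0  218      CA        4
1  246      BR        7
2  265      BR        7
3  271      BR        7
4  241      CA        4
5  476      BR        7
6  225      CA        4
7  333      BR        7
8  340      BR        7
9  198      BR        7
value_counts of country:
country
BR    7
CA    3
Name: count, dtype: int64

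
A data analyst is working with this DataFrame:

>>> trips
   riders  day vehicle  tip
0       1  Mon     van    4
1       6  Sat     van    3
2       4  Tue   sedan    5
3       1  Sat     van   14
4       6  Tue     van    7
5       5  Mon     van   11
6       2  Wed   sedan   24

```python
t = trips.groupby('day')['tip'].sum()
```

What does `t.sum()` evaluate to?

68

group by day, sum of tip:
day
Mon    15
Sat    17
Tue    12
Wed    24
Name: tip, dtype: int64
The sum of the resulting series is 68.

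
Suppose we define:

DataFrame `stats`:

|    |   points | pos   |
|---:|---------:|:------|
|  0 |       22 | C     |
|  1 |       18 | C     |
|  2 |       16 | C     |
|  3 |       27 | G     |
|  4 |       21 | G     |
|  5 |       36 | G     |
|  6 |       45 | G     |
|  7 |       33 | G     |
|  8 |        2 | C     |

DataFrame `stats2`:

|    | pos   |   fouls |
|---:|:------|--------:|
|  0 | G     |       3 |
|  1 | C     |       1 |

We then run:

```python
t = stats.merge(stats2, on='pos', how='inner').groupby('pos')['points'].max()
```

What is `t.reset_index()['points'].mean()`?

33.5

merge on 'pos' (how='inner') → 9 rows:
   points pos  fouls
0      22   C      1
1      18   C      1
2      16   C      1
3      27   G      3
4      21   G      3
5      36   G      3
6      45   G      3
7      33   G      3
8       2   C      1
group by pos, max of points:
pos
C    22
G    45
Name: points, dtype: int64
reset_index():
  pos  points
0   C      22
1   G      45
Reading off the mean of column 'points', we get 33.5.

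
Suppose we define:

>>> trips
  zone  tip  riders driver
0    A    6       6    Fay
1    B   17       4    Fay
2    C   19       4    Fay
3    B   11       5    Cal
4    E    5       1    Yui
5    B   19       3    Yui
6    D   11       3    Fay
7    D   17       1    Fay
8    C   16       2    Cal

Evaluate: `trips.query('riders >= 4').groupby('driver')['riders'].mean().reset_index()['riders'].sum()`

filter rows where riders >= 4:
  zone  tip  riders driver
0    A    6       6    Fay
1    B   17       4    Fay
2    C   19       4    Fay
3    B   11       5    Cal
group by driver, mean of riders:
driver
Cal    5.000000
Fay    4.666667
Name: riders, dtype: float64
reset_index():
  driver    riders
0    Cal  5.000000
1    Fay  4.666667

9.66666666667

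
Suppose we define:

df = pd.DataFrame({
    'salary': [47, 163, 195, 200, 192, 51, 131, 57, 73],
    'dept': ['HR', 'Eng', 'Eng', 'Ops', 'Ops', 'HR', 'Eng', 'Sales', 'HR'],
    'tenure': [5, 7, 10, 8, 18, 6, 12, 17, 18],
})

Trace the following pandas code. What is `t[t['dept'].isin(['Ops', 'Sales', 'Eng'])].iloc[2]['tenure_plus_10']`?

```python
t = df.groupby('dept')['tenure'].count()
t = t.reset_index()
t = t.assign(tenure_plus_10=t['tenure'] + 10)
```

11

group by dept, count of tenure:
dept
Eng      3
HR       3
Ops      2
Sales    1
Name: tenure, dtype: int64
reset_index():
    dept  tenure
0    Eng       3
1     HR       3
2    Ops       2
3  Sales       1
add column tenure_plus_10 = t['tenure'] + 10:
    dept  tenure  tenure_plus_10
0    Eng       3              13
1     HR       3              13
2    Ops       2              12
3  Sales       1              11
filter rows where dept in ['Ops', 'Sales', 'Eng']:
    dept  tenure  tenure_plus_10
0    Eng       3              13
2    Ops       2              12
3  Sales       1              11
Taking the value at position 2, column 'tenure_plus_10' gives 11.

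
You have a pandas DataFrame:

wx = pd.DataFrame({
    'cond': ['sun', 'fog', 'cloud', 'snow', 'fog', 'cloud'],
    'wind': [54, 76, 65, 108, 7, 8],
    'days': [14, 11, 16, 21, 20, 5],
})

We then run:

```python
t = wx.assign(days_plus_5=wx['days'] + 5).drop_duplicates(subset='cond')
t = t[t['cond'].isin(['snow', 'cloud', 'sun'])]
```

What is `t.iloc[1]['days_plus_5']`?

add column days_plus_5 = wx['days'] + 5:
    cond  wind  days  days_plus_5
0    sun    54    14           19
1    fog    76    11           16
2  cloud    65    16           21
3   snow   108    21           26
4    fog     7    20           25
5  cloud     8     5           10
drop duplicate cond (keep=first):
    cond  wind  days  days_plus_5
0    sun    54    14           19
1    fog    76    11           16
2  cloud    65    16           21
3   snow   108    21           26
filter rows where cond in ['snow', 'cloud', 'sun']:
    cond  wind  days  days_plus_5
0    sun    54    14           19
2  cloud    65    16           21
3   snow   108    21           26
Then the value at position 1, column 'days_plus_5': 21

21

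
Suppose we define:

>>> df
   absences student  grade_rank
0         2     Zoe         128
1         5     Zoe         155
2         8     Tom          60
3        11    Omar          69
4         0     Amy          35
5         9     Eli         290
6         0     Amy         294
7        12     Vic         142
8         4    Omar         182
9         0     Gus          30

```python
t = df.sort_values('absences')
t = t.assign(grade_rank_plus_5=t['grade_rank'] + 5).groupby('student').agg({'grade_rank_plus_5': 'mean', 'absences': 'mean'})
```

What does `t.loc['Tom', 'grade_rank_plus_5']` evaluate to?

sort by absences:
   absences student  grade_rank
4         0     Amy          35
6         0     Amy         294
9         0     Gus          30
0         2     Zoe         128
8         4    Omar         182
1         5     Zoe         155
2         8     Tom          60
5         9     Eli         290
3        11    Omar          69
7        12     Vic         142
add column grade_rank_plus_5 = t['grade_rank'] + 5:
   absences student  grade_rank  grade_rank_plus_5
4         0     Amy          35                 40
6         0     Amy         294                299
9         0     Gus          30                 35
0         2     Zoe         128                133
8         4    Omar         182                187
1         5     Zoe         155                160
2         8     Tom          60                 65
5         9     Eli         290                295
3        11    Omar          69                 74
7        12     Vic         142                147
group by student: mean(grade_rank_plus_5), mean(absences):
         grade_rank_plus_5  absences
student                             
Amy                  169.5       0.0
Eli                  295.0       9.0
Gus                   35.0       0.0
Omar                 130.5       7.5
Tom                   65.0       8.0
Vic                  147.0      12.0
Zoe                  146.5       3.5

65.0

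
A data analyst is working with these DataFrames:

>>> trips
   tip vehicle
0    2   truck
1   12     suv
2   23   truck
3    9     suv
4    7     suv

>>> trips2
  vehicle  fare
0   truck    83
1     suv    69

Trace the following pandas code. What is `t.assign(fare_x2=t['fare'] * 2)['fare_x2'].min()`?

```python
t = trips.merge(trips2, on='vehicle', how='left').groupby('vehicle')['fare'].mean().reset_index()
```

138.0

merge on 'vehicle' (how='left') → 5 rows:
   tip vehicle  fare
0    2   truck    83
1   12     suv    69
2   23   truck    83
3    9     suv    69
4    7     suv    69
group by vehicle, mean of fare:
vehicle
suv      69.0
truck    83.0
Name: fare, dtype: float64
reset_index():
  vehicle  fare
0     suv  69.0
1   truck  83.0
add column fare_x2 = t['fare'] * 2:
  vehicle  fare  fare_x2
0     suv  69.0    138.0
1   truck  83.0    166.0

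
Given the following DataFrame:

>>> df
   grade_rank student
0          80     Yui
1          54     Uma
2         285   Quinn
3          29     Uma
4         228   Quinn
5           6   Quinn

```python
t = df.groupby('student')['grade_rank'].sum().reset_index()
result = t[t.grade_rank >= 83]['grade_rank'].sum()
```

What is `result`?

group by student, sum of grade_rank:
student
Quinn    519
Uma       83
Yui       80
Name: grade_rank, dtype: int64
reset_index():
  student  grade_rank
0   Quinn         519
1     Uma          83
2     Yui          80
filter rows where grade_rank >= 83:
  student  grade_rank
0   Quinn         519
1     Uma          83
Hence 602.

602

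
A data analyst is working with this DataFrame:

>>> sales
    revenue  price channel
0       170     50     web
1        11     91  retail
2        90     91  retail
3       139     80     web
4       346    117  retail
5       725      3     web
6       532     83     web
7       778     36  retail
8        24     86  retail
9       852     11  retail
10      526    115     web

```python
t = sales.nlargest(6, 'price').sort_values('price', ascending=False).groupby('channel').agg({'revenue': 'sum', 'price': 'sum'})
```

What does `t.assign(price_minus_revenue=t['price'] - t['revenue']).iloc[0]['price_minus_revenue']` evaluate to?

take 6 rows with largest price:
    revenue  price channel
4       346    117  retail
10      526    115     web
1        11     91  retail
2        90     91  retail
8        24     86  retail
6       532     83     web
sort by price descending:
    revenue  price channel
4       346    117  retail
10      526    115     web
1        11     91  retail
2        90     91  retail
8        24     86  retail
6       532     83     web
group by channel: sum(revenue), sum(price):
         revenue  price
channel                
retail       471    385
web         1058    198
add column price_minus_revenue = t['price'] - t['revenue']:
         revenue  price  price_minus_revenue
channel                                     
retail       471    385                  -86
web         1058    198                 -860

-86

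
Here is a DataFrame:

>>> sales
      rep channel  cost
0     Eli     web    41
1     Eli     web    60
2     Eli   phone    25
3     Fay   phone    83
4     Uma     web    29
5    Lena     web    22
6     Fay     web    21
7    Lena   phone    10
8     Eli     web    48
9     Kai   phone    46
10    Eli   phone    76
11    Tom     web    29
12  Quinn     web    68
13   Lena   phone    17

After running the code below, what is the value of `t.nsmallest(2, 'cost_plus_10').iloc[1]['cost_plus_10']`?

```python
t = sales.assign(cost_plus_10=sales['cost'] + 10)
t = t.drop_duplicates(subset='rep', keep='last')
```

add column cost_plus_10 = sales['cost'] + 10:
      rep channel  cost  cost_plus_10
0     Eli     web    41            51
1     Eli     web    60            70
2     Eli   phone    25            35
3     Fay   phone    83            93
4     Uma     web    29            39
5    Lena     web    22            32
6     Fay     web    21            31
7    Lena   phone    10            20
8     Eli     web    48            58
9     Kai   phone    46            56
10    Eli   phone    76            86
11    Tom     web    29            39
12  Quinn     web    68            78
13   Lena   phone    17            27
drop duplicate rep (keep=last):
      rep channel  cost  cost_plus_10
4     Uma     web    29            39
6     Fay     web    21            31
9     Kai   phone    46            56
10    Eli   phone    76            86
11    Tom     web    29            39
12  Quinn     web    68            78
13   Lena   phone    17            27
take 2 rows with smallest cost_plus_10:
     rep channel  cost  cost_plus_10
13  Lena   phone    17            27
6    Fay     web    21            31
So iloc[1]['cost_plus_10'] = 31.

31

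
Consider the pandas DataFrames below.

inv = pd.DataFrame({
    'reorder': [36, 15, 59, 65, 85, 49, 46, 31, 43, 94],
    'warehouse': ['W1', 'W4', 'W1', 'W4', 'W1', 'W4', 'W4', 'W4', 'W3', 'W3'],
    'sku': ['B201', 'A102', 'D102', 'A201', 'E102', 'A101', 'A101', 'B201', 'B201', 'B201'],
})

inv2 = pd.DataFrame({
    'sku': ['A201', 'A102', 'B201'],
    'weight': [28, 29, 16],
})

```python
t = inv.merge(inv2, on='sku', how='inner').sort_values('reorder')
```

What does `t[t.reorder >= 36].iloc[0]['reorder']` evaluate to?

36

merge on 'sku' (how='inner') → 6 rows:
   reorder warehouse   sku  weight
0       36        W1  B201      16
1       15        W4  A102      29
2       65        W4  A201      28
3       31        W4  B201      16
4       43        W3  B201      16
5       94        W3  B201      16
sort by reorder:
   reorder warehouse   sku  weight
1       15        W4  A102      29
3       31        W4  B201      16
0       36        W1  B201      16
4       43        W3  B201      16
2       65        W4  A201      28
5       94        W3  B201      16
filter rows where reorder >= 36:
   reorder warehouse   sku  weight
0       36        W1  B201      16
4       43        W3  B201      16
2       65        W4  A201      28
5       94        W3  B201      16
Hence 36.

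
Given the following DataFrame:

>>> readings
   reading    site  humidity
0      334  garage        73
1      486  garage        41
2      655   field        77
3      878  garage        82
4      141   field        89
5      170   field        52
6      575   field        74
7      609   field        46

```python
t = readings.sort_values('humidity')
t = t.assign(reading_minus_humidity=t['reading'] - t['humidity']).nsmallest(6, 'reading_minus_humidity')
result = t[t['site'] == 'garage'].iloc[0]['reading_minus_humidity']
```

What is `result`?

sort by humidity:
   reading    site  humidity
1      486  garage        41
7      609   field        46
5      170   field        52
0      334  garage        73
6      575   field        74
2      655   field        77
3      878  garage        82
4      141   field        89
add column reading_minus_humidity = t['reading'] - t['humidity']:
   reading    site  humidity  reading_minus_humidity
1      486  garage        41                     445
7      609   field        46                     563
5      170   field        52                     118
0      334  garage        73                     261
6      575   field        74                     501
2      655   field        77                     578
3      878  garage        82                     796
4      141   field        89                      52
take 6 rows with smallest reading_minus_humidity:
   reading    site  humidity  reading_minus_humidity
4      141   field        89                      52
5      170   field        52                     118
0      334  garage        73                     261
1      486  garage        41                     445
6      575   field        74                     501
7      609   field        46                     563
filter rows where site == 'garage':
   reading    site  humidity  reading_minus_humidity
0      334  garage        73                     261
1      486  garage        41                     445
Taking the value at position 0, column 'reading_minus_humidity' gives 261.

261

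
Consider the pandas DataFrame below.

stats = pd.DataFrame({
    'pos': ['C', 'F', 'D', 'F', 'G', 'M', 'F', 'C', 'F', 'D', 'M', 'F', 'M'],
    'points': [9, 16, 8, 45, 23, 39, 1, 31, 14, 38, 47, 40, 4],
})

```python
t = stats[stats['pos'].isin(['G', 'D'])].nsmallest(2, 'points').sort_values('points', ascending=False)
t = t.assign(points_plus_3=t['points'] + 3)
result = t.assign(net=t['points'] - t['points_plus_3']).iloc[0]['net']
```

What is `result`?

-3

filter rows where pos in ['G', 'D']:
  pos  points
2   D       8
4   G      23
9   D      38
take 2 rows with smallest points:
  pos  points
2   D       8
4   G      23
sort by points descending:
  pos  points
4   G      23
2   D       8
add column points_plus_3 = t['points'] + 3:
  pos  points  points_plus_3
4   G      23             26
2   D       8             11
add column net = t['points'] - t['points_plus_3']:
  pos  points  points_plus_3  net
4   G      23             26   -3
2   D       8             11   -3
Then the value at position 0, column 'net': -3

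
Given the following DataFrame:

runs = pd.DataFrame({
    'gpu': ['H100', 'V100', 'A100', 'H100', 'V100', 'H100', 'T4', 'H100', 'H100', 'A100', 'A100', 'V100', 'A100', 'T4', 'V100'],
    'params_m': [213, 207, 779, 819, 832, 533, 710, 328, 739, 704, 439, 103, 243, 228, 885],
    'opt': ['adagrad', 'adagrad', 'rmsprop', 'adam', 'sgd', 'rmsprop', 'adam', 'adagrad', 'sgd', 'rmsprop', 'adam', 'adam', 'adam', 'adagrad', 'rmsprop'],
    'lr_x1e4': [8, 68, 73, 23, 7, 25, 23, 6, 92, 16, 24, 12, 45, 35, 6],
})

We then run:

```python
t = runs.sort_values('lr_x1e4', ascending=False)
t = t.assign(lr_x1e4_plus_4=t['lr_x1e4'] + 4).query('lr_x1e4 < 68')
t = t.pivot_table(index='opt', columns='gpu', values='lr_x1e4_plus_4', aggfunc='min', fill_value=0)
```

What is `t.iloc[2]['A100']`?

20

sort by lr_x1e4 descending:
     gpu  params_m      opt  lr_x1e4
8   H100       739      sgd       92
2   A100       779  rmsprop       73
1   V100       207  adagrad       68
12  A100       243     adam       45
13    T4       228  adagrad       35
5   H100       533  rmsprop       25
10  A100       439     adam       24
3   H100       819     adam       23
6     T4       710     adam       23
9   A100       704  rmsprop       16
11  V100       103     adam       12
0   H100       213  adagrad        8
4   V100       832      sgd        7
7   H100       328  adagrad        6
14  V100       885  rmsprop        6
add column lr_x1e4_plus_4 = t['lr_x1e4'] + 4:
     gpu  params_m      opt  lr_x1e4  lr_x1e4_plus_4
8   H100       739      sgd       92              96
2   A100       779  rmsprop       73              77
1   V100       207  adagrad       68              72
12  A100       243     adam       45              49
13    T4       228  adagrad       35              39
5   H100       533  rmsprop       25              29
10  A100       439     adam       24              28
3   H100       819     adam       23              27
6     T4       710     adam       23              27
9   A100       704  rmsprop       16              20
11  V100       103     adam       12              16
0   H100       213  adagrad        8              12
4   V100       832      sgd        7              11
7   H100       328  adagrad        6              10
14  V100       885  rmsprop        6              10
filter rows where lr_x1e4 < 68:
     gpu  params_m      opt  lr_x1e4  lr_x1e4_plus_4
12  A100       243     adam       45              49
13    T4       228  adagrad       35              39
5   H100       533  rmsprop       25              29
10  A100       439     adam       24              28
3   H100       819     adam       23              27
6     T4       710     adam       23              27
9   A100       704  rmsprop       16              20
11  V100       103     adam       12              16
0   H100       213  adagrad        8              12
4   V100       832      sgd        7              11
7   H100       328  adagrad        6              10
14  V100       885  rmsprop        6              10
pivot: rows=opt, cols=gpu, min(lr_x1e4_plus_4):
gpu      A100  H100  T4  V100
opt                          
adagrad     0    10  39     0
adam       28    27  27    16
rmsprop    20    29   0    10
sgd         0     0   0    11
So iloc[2]['A100'] = 20.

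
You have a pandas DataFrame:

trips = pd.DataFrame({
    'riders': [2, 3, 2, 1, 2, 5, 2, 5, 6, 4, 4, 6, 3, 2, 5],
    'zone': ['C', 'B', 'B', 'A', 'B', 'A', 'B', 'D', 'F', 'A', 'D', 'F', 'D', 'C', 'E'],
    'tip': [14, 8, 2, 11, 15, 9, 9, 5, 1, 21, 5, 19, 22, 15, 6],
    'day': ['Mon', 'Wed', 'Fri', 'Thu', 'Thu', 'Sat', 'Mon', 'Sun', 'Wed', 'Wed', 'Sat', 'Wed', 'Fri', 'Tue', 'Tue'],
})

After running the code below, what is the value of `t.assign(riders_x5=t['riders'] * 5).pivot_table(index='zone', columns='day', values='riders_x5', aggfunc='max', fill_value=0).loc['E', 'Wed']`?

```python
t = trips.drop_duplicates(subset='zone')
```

drop duplicate zone (keep=first):
    riders zone  tip  day
0        2    C   14  Mon
1        3    B    8  Wed
3        1    A   11  Thu
7        5    D    5  Sun
8        6    F    1  Wed
14       5    E    6  Tue
add column riders_x5 = t['riders'] * 5:
    riders zone  tip  day  riders_x5
0        2    C   14  Mon         10
1        3    B    8  Wed         15
3        1    A   11  Thu          5
7        5    D    5  Sun         25
8        6    F    1  Wed         30
14       5    E    6  Tue         25
pivot: rows=zone, cols=day, max(riders_x5):
day   Mon  Sun  Thu  Tue  Wed
zone                         
A       0    0    5    0    0
B       0    0    0    0   15
C      10    0    0    0    0
D       0   25    0    0    0
E       0    0    0   25    0
F       0    0    0    0   30
Then the value at row 'E', column 'Wed': 0

0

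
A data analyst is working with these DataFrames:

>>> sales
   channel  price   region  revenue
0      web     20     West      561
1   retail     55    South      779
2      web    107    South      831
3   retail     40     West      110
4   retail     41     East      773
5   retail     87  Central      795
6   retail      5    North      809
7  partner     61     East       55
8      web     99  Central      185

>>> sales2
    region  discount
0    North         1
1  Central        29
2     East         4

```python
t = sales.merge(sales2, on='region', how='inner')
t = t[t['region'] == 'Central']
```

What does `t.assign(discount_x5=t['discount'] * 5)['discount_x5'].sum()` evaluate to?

merge on 'region' (how='inner') → 5 rows:
   channel  price   region  revenue  discount
0   retail     41     East      773         4
1   retail     87  Central      795        29
2   retail      5    North      809         1
3  partner     61     East       55         4
4      web     99  Central      185        29
filter rows where region == 'Central':
  channel  price   region  revenue  discount
1  retail     87  Central      795        29
4     web     99  Central      185        29
add column discount_x5 = t['discount'] * 5:
  channel  price   region  revenue  discount  discount_x5
1  retail     87  Central      795        29          145
4     web     99  Central      185        29          145
So sum() = 290.

290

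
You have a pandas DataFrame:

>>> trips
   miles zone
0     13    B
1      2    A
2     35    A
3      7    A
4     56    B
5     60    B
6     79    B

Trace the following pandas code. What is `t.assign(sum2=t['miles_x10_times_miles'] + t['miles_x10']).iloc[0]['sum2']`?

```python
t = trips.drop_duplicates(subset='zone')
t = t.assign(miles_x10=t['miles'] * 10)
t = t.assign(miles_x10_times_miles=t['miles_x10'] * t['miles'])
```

1820

drop duplicate zone (keep=first):
   miles zone
0     13    B
1      2    A
add column miles_x10 = t['miles'] * 10:
   miles zone  miles_x10
0     13    B        130
1      2    A         20
add column miles_x10_times_miles = t['miles_x10'] * t['miles']:
   miles zone  miles_x10  miles_x10_times_miles
0     13    B        130                   1690
1      2    A         20                     40
add column sum2 = t['miles_x10_times_miles'] + t['miles_x10']:
   miles zone  miles_x10  miles_x10_times_miles  sum2
0     13    B        130                   1690  1820
1      2    A         20                     40    60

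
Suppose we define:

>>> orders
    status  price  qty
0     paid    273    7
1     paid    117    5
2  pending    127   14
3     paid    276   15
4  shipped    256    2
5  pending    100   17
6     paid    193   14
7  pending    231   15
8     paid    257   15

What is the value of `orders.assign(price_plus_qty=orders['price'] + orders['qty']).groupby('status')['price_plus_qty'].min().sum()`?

497

add column price_plus_qty = orders['price'] + orders['qty']:
    status  price  qty  price_plus_qty
0     paid    273    7             280
1     paid    117    5             122
2  pending    127   14             141
3     paid    276   15             291
4  shipped    256    2             258
5  pending    100   17             117
6     paid    193   14             207
7  pending    231   15             246
8     paid    257   15             272
group by status, min of price_plus_qty:
status
paid       122
pending    117
shipped    258
Name: price_plus_qty, dtype: int64
Then the sum of the resulting series: 497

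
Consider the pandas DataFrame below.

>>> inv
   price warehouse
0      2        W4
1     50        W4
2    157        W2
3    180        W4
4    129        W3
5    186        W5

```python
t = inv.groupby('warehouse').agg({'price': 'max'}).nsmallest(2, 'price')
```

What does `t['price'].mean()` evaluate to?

143.0

group by warehouse, max of price:
           price
warehouse       
W2           157
W3           129
W4           180
W5           186
take 2 rows with smallest price:
           price
warehouse       
W3           129
W2           157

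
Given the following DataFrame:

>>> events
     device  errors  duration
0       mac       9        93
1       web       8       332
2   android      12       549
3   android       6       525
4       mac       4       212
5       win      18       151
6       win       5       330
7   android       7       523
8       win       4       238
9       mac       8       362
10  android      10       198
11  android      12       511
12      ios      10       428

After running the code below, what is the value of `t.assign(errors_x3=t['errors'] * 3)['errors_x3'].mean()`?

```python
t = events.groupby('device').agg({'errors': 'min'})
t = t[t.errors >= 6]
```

group by device, min of errors:
         errors
device         
android       6
ios          10
mac           4
web           8
win           4
filter rows where errors >= 6:
         errors
device         
android       6
ios          10
web           8
add column errors_x3 = t['errors'] * 3:
         errors  errors_x3
device                    
android       6         18
ios          10         30
web           8         24

24.0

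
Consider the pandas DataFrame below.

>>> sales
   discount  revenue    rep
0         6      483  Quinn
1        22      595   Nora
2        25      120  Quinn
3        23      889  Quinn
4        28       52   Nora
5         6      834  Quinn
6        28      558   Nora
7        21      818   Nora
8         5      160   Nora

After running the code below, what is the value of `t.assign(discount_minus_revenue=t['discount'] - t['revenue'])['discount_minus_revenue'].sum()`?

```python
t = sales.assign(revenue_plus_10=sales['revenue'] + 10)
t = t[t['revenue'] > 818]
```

-1694

add column revenue_plus_10 = sales['revenue'] + 10:
   discount  revenue    rep  revenue_plus_10
0         6      483  Quinn              493
1        22      595   Nora              605
2        25      120  Quinn              130
3        23      889  Quinn              899
4        28       52   Nora               62
5         6      834  Quinn              844
6        28      558   Nora              568
7        21      818   Nora              828
8         5      160   Nora              170
filter rows where revenue > 818:
   discount  revenue    rep  revenue_plus_10
3        23      889  Quinn              899
5         6      834  Quinn              844
add column discount_minus_revenue = t['discount'] - t['revenue']:
   discount  revenue    rep  revenue_plus_10  discount_minus_revenue
3        23      889  Quinn              899                    -866
5         6      834  Quinn              844                    -828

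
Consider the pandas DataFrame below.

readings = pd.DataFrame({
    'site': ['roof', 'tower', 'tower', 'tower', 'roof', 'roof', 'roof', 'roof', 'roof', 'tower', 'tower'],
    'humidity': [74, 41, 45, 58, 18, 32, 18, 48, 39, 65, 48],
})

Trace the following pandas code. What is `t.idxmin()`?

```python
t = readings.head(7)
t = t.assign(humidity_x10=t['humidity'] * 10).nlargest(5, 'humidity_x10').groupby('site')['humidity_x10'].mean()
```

take first 7 rows:
    site  humidity
0   roof        74
1  tower        41
2  tower        45
3  tower        58
4   roof        18
5   roof        32
6   roof        18
add column humidity_x10 = t['humidity'] * 10:
    site  humidity  humidity_x10
0   roof        74           740
1  tower        41           410
2  tower        45           450
3  tower        58           580
4   roof        18           180
5   roof        32           320
6   roof        18           180
take 5 rows with largest humidity_x10:
    site  humidity  humidity_x10
0   roof        74           740
3  tower        58           580
2  tower        45           450
1  tower        41           410
5   roof        32           320
group by site, mean of humidity_x10:
site
roof     530.0
tower    480.0
Name: humidity_x10, dtype: float64
So idxmin() = tower.

tower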